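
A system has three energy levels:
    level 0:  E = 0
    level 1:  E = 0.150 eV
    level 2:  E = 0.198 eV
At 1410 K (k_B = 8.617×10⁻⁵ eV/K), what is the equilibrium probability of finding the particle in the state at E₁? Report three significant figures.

0.196

k_BT = 8.617×10⁻⁵ × 1410 K = 0.12150 eV.
Eᵢ/kT = 0, 1.2346, 1.6296.
Z = Σ e^(−Eᵢ/kT) = e^(−0) + e^(−1.2346) + e^(−1.6296) = 1.0000 + 0.29095 + 0.19601 = 1.4870.
P₁ = e^(−E₁/kT) / Z = 0.29095/1.4870 = 0.196.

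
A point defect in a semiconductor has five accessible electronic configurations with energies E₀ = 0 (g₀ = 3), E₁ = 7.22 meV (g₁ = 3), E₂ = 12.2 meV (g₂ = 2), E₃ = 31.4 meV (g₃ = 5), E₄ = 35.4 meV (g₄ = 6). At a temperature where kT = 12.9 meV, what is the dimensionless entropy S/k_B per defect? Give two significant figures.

2.4

Eᵢ/kT = 0, 0.5597, 0.9457, 2.434, 2.744.
Z = Σ gᵢe^(−Eᵢ/kT) = 3·e^(−0) + 3·e^(−0.5597) + 2·e^(−0.9457) + 5·e^(−2.434) + 6·e^(−2.744) = 3.000 + 1.714 + 0.7768 + 0.4384 + 0.3859 = 6.315.
⟨E⟩ = Σ EᵢPᵢ = 7.803 meV.
S/k_B = ln Z + ⟨E⟩/kT = ln(6.315) + 7.803/12.9 = 1.843 + 0.6049 = 2.4.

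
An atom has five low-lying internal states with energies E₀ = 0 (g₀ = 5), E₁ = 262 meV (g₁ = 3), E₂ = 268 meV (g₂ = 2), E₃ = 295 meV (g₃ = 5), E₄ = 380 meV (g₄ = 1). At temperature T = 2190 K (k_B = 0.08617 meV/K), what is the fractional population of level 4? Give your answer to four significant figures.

0.01801

k_BT = 0.08617 × 2190 K = 188.712 meV.
Eᵢ/kT = 0, 1.38836, 1.42015, 1.56323, 2.01365.
Z = Σ gᵢe^(−Eᵢ/kT) = 5·e^(−0) + 3·e^(−1.38836) + 2·e^(−1.42015) + 5·e^(−1.56323) + 1·e^(−2.01365) = 5.00000 + 0.748452 + 0.483356 + 1.04729 + 0.133501 = 7.41260.
P₄ = g₄ e^(−E₄/kT) / Z = 0.133501/7.41260 = 0.01801.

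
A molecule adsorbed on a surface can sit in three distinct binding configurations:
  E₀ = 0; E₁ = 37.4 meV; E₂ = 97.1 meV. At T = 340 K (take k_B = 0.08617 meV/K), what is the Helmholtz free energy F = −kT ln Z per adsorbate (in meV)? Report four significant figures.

k_BT = 0.08617 × 340 K = 29.2978 meV.
Eᵢ/kT = 0, 1.27655, 3.31424.
Z = Σ e^(−Eᵢ/kT) = e^(−0) + e^(−1.27655) + e^(−3.31424) = 1.00000 + 0.278998 + 0.0363617 = 1.31536.
F = −kT ln Z = −29.2978 × ln(1.31536) = −29.2978 × 0.274110 = -8.031 meV.

-8.031 meV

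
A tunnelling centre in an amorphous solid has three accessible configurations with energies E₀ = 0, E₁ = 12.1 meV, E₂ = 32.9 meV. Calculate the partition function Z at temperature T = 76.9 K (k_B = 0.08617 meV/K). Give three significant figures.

Z = 1.17

k_BT = 0.08617 × 76.9 K = 6.6265 meV.
Eᵢ/kT = 0, 1.8260, 4.9649.
Z = Σ e^(−Eᵢ/kT) = e^(−0) + e^(−1.8260) + e^(−4.9649) = 1.0000 + 0.16106 + 0.0069786 = 1.1680.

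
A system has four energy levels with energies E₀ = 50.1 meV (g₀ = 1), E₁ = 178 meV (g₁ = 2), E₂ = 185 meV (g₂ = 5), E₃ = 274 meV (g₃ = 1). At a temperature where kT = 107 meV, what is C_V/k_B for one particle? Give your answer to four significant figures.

0.3883

Eᵢ/kT = 0.468224, 1.66355, 1.72897, 2.56075.
Z = Σ gᵢe^(−Eᵢ/kT) = 1·e^(−0.468224) + 2·e^(−1.66355) + 5·e^(−1.72897) + 1·e^(−2.56075) = 0.626113 + 0.378930 + 0.887336 + 0.0772468 = 1.96963.
⟨E⟩ = 144.261 meV, ⟨E²⟩ = 25256.5 meV².
C_V/k_B = (⟨E²⟩ − ⟨E⟩²)/(kT)² = (25256.5 − 20811.2)/11449.0 = 0.3883.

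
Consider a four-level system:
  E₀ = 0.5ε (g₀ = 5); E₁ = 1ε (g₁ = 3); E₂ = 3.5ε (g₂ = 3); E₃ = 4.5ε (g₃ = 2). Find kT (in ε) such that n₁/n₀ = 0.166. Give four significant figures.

n₁/n₀ = (g₁/g₀) exp[−(E₁−E₀)/kT] = 0.166.
⇒ (E₁−E₀)/kT = ln((3/5)/0.166) = ln(3.61446) = 1.28494.
kT = 0.5ε / 1.28494 = 0.3891 ε.

0.3891 ε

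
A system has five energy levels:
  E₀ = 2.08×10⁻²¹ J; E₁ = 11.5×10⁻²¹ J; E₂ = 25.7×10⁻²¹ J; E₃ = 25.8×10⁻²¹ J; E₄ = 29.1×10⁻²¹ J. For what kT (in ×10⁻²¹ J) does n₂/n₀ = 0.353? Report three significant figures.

22.7 ×10⁻²¹ J

n₂/n₀ = exp[−(E₂−E₀)/kT] = 0.353.
⇒ (E₂−E₀)/kT = ln(1/0.353) = ln(2.8329) = 1.0413.
kT = 23.62 ×10⁻²¹ J / 1.0413 = 22.7 ×10⁻²¹ J.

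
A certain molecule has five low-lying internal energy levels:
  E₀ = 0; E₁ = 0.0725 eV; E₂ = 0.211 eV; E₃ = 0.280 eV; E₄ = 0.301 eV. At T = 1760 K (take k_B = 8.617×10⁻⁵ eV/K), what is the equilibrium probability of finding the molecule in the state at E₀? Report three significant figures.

k_BT = 8.617×10⁻⁵ × 1760 K = 0.15166 eV.
Eᵢ/kT = 0, 0.47804, 1.3913, 1.8462, 1.9847.
Z = Σ e^(−Eᵢ/kT) = e^(−0) + e^(−0.47804) + e^(−1.3913) + e^(−1.8462) + e^(−1.9847) = 1.0000 + 0.62000 + 0.24875 + 0.15784 + 0.13742 = 2.1640.
P₀ = e^(−E₀/kT) / Z = 1.0000/2.1640 = 0.462.

0.462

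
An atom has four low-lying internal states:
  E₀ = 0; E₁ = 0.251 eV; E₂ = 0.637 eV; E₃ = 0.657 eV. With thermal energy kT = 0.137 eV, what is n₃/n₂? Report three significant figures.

0.864

n₃/n₂ = exp[−(E₃−E₂)/kT] = exp(−(0.020 eV)/(0.137 eV)) = exp(-0.14599) = 0.864.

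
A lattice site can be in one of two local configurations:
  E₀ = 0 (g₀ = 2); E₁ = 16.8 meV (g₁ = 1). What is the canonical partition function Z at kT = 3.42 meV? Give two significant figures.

Z = 2.0

Eᵢ/kT = 0, 4.912.
Z = Σ gᵢe^(−Eᵢ/kT) = 2·e^(−0) + 1·e^(−4.912) = 2.000 + 0.007358 = 2.007.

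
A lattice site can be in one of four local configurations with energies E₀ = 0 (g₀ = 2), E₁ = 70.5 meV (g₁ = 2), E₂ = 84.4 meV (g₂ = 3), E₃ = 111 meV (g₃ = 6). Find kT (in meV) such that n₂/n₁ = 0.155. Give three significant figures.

n₂/n₁ = (g₂/g₁) exp[−(E₂−E₁)/kT] = 0.155.
⇒ (E₂−E₁)/kT = ln((3/2)/0.155) = ln(9.6774) = 2.2698.
kT = 13.9 meV / 2.2698 = 6.12 meV.

6.12 meV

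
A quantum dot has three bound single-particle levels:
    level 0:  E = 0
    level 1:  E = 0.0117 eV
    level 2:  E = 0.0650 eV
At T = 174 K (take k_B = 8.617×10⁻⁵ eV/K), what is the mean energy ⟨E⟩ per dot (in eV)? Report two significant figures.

0.0042 eV

k_BT = 8.617×10⁻⁵ × 174 K = 0.01499 eV.
Eᵢ/kT = 0, 0.7805, 4.336.
Z = Σ e^(−Eᵢ/kT) = e^(−0) + e^(−0.7805) + e^(−4.336) = 1.000 + 0.4582 + 0.01309 = 1.471.
⟨E⟩ = Σ Eᵢ e^(−Eᵢ/kT) / Z = (0·1.000 + 0.0117·0.4582 + 0.0650·0.01309) / 1.471 = 0.0042 eV.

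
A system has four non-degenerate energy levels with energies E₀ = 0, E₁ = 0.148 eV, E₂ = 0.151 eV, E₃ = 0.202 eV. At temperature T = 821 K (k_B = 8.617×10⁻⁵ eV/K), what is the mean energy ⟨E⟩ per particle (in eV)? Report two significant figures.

0.037 eV

k_BT = 8.617×10⁻⁵ × 821 K = 0.07075 eV.
Eᵢ/kT = 0, 2.092, 2.134, 2.855.
Z = Σ e^(−Eᵢ/kT) = e^(−0) + e^(−2.092) + e^(−2.134) + e^(−2.855) = 1.000 + 0.1234 + 0.1184 + 0.05756 = 1.299.
⟨E⟩ = Σ Eᵢ e^(−Eᵢ/kT) / Z = (0·1.000 + 0.148·0.1234 + 0.151·0.1184 + 0.202·0.05756) / 1.299 = 0.037 eV.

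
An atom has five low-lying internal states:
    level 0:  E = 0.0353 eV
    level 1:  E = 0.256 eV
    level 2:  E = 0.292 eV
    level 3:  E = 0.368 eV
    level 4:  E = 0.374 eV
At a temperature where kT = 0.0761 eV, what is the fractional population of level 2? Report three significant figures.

0.0308

Eᵢ/kT = 0.46386, 3.3640, 3.8371, 4.8357, 4.9146.
Z = Σ e^(−Eᵢ/kT) = e^(−0.46386) + e^(−3.3640) + e^(−3.8371) + e^(−4.8357) + e^(−4.9146) = 0.62885 + 0.034597 + 0.021556 + 0.0079411 + 0.0073387 = 0.70028.
P₂ = e^(−E₂/kT) / Z = 0.021556/0.70028 = 0.0308.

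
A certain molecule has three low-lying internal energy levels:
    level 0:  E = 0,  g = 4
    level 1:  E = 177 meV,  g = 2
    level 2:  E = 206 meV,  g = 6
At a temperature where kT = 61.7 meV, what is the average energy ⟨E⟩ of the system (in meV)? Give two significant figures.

Eᵢ/kT = 0, 2.869, 3.339.
Z = Σ gᵢe^(−Eᵢ/kT) = 4·e^(−0) + 2·e^(−2.869) + 6·e^(−3.339) = 4.000 + 0.1135 + 0.2128 = 4.326.
⟨E⟩ = Σ Eᵢ gᵢe^(−Eᵢ/kT) / Z = (0·4.000 + 177·0.1135 + 206·0.2128) / 4.326 = 15 meV.

15 meV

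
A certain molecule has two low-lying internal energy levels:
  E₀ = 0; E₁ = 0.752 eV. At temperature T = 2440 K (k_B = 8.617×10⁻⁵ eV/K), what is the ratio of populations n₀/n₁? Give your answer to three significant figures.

k_BT = 8.617×10⁻⁵ × 2440 K = 0.21025 eV.
n₀/n₁ = exp[−(E₀−E₁)/kT] = exp(−(-0.752 eV)/(0.21025 eV)) = exp(3.5767) = 35.8.

35.8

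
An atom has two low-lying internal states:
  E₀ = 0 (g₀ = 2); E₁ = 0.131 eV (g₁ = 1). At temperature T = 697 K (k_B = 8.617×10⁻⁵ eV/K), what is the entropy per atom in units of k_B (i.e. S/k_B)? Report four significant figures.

k_BT = 8.617×10⁻⁵ × 697 K = 0.0600605 eV.
Eᵢ/kT = 0, 2.18113.
Z = Σ gᵢe^(−Eᵢ/kT) = 2·e^(−0) + 1·e^(−2.18113) = 2.00000 + 0.112914 = 2.11291.
⟨E⟩ = Σ EᵢPᵢ = 0.00700065 eV.
S/k_B = ln Z + ⟨E⟩/kT = ln(2.11291) + 0.00700065/0.0600605 = 0.748066 + 0.116560 = 0.8646.

0.8646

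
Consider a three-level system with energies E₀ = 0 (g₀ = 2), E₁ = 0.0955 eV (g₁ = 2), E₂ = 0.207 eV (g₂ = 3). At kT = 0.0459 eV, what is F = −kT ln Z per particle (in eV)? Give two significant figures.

Eᵢ/kT = 0, 2.081, 4.510.
Z = Σ gᵢe^(−Eᵢ/kT) = 2·e^(−0) + 2·e^(−2.081) + 3·e^(−4.510) = 2.000 + 0.2496 + 0.03300 = 2.283.
F = −kT ln Z = −0.0459 × ln(2.283) = −0.0459 × 0.8255 = -0.038 eV.

-0.038 eV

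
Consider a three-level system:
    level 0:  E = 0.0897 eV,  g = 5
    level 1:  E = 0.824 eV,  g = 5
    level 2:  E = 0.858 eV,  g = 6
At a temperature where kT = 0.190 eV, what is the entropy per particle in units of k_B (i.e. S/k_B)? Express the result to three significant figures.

1.81

Eᵢ/kT = 0.47211, 4.3368, 4.5158.
Z = Σ gᵢe^(−Eᵢ/kT) = 5·e^(−0.47211) + 5·e^(−4.3368) + 6·e^(−4.5158) = 3.1184 + 0.065392 + 0.065609 = 3.2494.
⟨E⟩ = Σ EᵢPᵢ = 0.11999 eV.
S/k_B = ln Z + ⟨E⟩/kT = ln(3.2494) + 0.11999/0.190 = 1.1785 + 0.63153 = 1.81.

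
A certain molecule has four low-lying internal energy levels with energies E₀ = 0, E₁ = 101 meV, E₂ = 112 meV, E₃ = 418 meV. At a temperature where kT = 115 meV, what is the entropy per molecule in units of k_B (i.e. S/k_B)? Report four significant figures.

Eᵢ/kT = 0, 0.878261, 0.973913, 3.63478.
Z = Σ e^(−Eᵢ/kT) = e^(−0) + e^(−0.878261) + e^(−0.973913) + e^(−3.63478) = 1.00000 + 0.415505 + 0.377603 + 0.0263897 = 1.81950.
⟨E⟩ = Σ EᵢPᵢ = 52.3707 meV.
S/k_B = ln Z + ⟨E⟩/kT = ln(1.81950) + 52.3707/115 = 0.598562 + 0.455397 = 1.054.

1.054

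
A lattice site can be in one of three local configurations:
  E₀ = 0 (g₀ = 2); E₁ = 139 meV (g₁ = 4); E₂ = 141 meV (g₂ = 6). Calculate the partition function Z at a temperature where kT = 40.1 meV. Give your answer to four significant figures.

Eᵢ/kT = 0, 3.46633, 3.51621.
Z = Σ gᵢe^(−Eᵢ/kT) = 2·e^(−0) + 4·e^(−3.46633) + 6·e^(−3.51621) = 2.00000 + 0.124926 + 0.178271 = 2.30320.

Z = 2.303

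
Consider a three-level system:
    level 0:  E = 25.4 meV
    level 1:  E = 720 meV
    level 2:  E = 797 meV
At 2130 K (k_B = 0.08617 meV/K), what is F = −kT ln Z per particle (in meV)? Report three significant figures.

18.6 meV

k_BT = 0.08617 × 2130 K = 183.54 meV.
Eᵢ/kT = 0.13839, 3.9229, 4.3424.
Z = Σ e^(−Eᵢ/kT) = e^(−0.13839) + e^(−3.9229) + e^(−4.3424) = 0.87076 + 0.019784 + 0.013005 = 0.90355.
F = −kT ln Z = −183.54 × ln(0.90355) = −183.54 × -0.10142 = 18.6 meV.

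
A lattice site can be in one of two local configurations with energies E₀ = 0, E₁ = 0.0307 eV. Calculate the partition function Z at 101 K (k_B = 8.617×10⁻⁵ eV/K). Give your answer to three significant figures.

k_BT = 8.617×10⁻⁵ × 101 K = 0.0087032 eV.
Eᵢ/kT = 0, 3.5274.
Z = Σ e^(−Eᵢ/kT) = e^(−0) + e^(−3.5274) = 1.0000 + 0.029381 = 1.0294.

Z = 1.03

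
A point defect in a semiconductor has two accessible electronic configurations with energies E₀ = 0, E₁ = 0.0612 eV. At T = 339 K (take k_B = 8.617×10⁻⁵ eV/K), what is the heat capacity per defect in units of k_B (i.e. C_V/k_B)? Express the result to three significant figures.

0.428

k_BT = 8.617×10⁻⁵ × 339 K = 0.029212 eV.
Eᵢ/kT = 0, 2.0950.
Z = Σ e^(−Eᵢ/kT) = e^(−0) + e^(−2.0950) = 1.0000 + 0.12307 = 1.1231.
⟨E⟩ = 0.0067063 eV, ⟨E²⟩ = 0.00041043 eV².
C_V/k_B = (⟨E²⟩ − ⟨E⟩²)/(kT)² = (0.00041043 − 0.000044974)/0.00085334 = 0.428.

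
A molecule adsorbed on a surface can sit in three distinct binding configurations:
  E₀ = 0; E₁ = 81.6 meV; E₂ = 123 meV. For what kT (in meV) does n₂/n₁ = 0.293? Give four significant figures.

n₂/n₁ = exp[−(E₂−E₁)/kT] = 0.293.
⇒ (E₂−E₁)/kT = ln(1/0.293) = ln(3.41297) = 1.22758.
kT = 41.4 meV / 1.22758 = 33.72 meV.

33.72 meV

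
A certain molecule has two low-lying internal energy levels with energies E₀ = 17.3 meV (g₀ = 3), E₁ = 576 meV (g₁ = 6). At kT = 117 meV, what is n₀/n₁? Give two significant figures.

n₀/n₁ = (g₀/g₁) exp[−(E₀−E₁)/kT] = (3/6) × exp(−(-558.7 meV)/(117 meV)) = (3/6) × exp(4.775) = 59.

59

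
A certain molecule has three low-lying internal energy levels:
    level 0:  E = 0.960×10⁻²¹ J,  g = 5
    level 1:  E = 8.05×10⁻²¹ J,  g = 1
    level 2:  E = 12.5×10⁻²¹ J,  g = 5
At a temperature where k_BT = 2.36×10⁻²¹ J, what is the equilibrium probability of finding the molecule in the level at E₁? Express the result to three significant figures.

0.00975

Eᵢ/kT = 0.40678, 3.4110, 5.2966.
Z = Σ gᵢe^(−Eᵢ/kT) = 5·e^(−0.40678) + 1·e^(−3.4110) + 5·e^(−5.2966) = 3.3290 + 0.033008 + 0.025043 = 3.3871.
P₁ = g₁ e^(−E₁/kT) / Z = 0.033008/3.3871 = 0.00975.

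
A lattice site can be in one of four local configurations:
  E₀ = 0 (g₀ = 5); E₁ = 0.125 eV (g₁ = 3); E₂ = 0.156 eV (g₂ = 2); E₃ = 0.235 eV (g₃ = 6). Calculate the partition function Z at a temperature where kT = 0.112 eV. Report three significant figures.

Z = 7.22

Eᵢ/kT = 0, 1.1161, 1.3929, 2.0982.
Z = Σ gᵢe^(−Eᵢ/kT) = 5·e^(−0) + 3·e^(−1.1161) + 2·e^(−1.3929) + 6·e^(−2.0982) = 5.0000 + 0.98266 + 0.49671 + 0.73606 = 7.2154.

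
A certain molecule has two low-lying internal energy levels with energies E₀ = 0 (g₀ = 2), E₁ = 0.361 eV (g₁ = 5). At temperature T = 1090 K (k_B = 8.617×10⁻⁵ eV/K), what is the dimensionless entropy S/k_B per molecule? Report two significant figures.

k_BT = 8.617×10⁻⁵ × 1090 K = 0.09393 eV.
Eᵢ/kT = 0, 3.843.
Z = Σ gᵢe^(−Eᵢ/kT) = 2·e^(−0) + 5·e^(−3.843) = 2.000 + 0.1071 = 2.107.
⟨E⟩ = Σ EᵢPᵢ = 0.01835 eV.
S/k_B = ln Z + ⟨E⟩/kT = ln(2.107) + 0.01835/0.09393 = 0.7453 + 0.1954 = 0.94.

0.94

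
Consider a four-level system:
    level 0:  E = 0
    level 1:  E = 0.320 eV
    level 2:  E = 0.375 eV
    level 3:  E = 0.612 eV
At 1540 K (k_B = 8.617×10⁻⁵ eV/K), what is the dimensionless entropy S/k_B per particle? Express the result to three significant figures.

0.518

k_BT = 8.617×10⁻⁵ × 1540 K = 0.13270 eV.
Eᵢ/kT = 0, 2.4115, 2.8259, 4.6119.
Z = Σ e^(−Eᵢ/kT) = e^(−0) + e^(−2.4115) + e^(−2.8259) + e^(−4.6119) = 1.0000 + 0.089681 + 0.059255 + 0.0099329 = 1.1589.
⟨E⟩ = Σ EᵢPᵢ = 0.049182 eV.
S/k_B = ln Z + ⟨E⟩/kT = ln(1.1589) + 0.049182/0.13270 = 0.14747 + 0.37063 = 0.518.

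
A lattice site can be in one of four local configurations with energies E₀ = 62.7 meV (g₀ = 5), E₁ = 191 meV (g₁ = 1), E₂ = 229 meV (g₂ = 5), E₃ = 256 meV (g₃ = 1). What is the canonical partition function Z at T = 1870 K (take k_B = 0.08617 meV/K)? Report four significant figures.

Z = 5.105

k_BT = 0.08617 × 1870 K = 161.138 meV.
Eᵢ/kT = 0.389107, 1.18532, 1.42114, 1.58870.
Z = Σ gᵢe^(−Eᵢ/kT) = 5·e^(−0.389107) + 1·e^(−1.18532) + 5·e^(−1.42114) + 1·e^(−1.58870) = 3.38831 + 0.305648 + 1.20719 + 0.204191 = 5.10534.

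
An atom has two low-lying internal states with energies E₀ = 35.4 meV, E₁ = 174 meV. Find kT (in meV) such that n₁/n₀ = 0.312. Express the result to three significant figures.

n₁/n₀ = exp[−(E₁−E₀)/kT] = 0.312.
⇒ (E₁−E₀)/kT = ln(1/0.312) = ln(3.2051) = 1.1647.
kT = 138.6 meV / 1.1647 = 119 meV.

119 meV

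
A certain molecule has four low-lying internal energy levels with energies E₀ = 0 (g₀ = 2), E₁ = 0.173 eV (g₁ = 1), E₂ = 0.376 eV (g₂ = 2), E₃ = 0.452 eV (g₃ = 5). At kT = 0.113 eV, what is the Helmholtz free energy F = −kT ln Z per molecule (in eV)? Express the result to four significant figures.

Eᵢ/kT = 0, 1.53097, 3.32743, 4.00000.
Z = Σ gᵢe^(−Eᵢ/kT) = 2·e^(−0) + 1·e^(−1.53097) + 2·e^(−3.32743) + 5·e^(−4.00000) = 2.00000 + 0.216326 + 0.0717704 + 0.0915782 = 2.37967.
F = −kT ln Z = −0.113 × ln(2.37967) = −0.113 × 0.866962 = -0.09797 eV.

-0.09797 eV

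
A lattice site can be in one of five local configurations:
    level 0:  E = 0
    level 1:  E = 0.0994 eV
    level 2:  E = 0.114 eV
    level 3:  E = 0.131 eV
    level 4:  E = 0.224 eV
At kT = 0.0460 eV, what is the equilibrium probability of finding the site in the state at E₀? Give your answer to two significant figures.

0.79

Eᵢ/kT = 0, 2.161, 2.478, 2.848, 4.870.
Z = Σ e^(−Eᵢ/kT) = e^(−0) + e^(−2.161) + e^(−2.478) + e^(−2.848) + e^(−4.870) = 1.000 + 0.1152 + 0.08391 + 0.05796 + 0.007673 = 1.265.
P₀ = e^(−E₀/kT) / Z = 1.000/1.265 = 0.79.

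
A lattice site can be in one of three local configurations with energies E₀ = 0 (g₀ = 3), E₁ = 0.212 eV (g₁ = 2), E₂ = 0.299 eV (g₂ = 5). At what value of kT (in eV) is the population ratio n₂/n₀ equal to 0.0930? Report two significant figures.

0.10 eV

n₂/n₀ = (g₂/g₀) exp[−(E₂−E₀)/kT] = 0.0930.
⇒ (E₂−E₀)/kT = ln((5/3)/0.0930) = ln(17.92) = 2.886.
kT = 0.299 eV / 2.886 = 0.10 eV.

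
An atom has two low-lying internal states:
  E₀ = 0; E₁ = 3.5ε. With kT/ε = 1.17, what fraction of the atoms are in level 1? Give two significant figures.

0.048

Eᵢ/kT = 0, 2.991.
Z = Σ e^(−Eᵢ/kT) = e^(−0) + e^(−2.991) = 1.000 + 0.05024 = 1.050.
P₁ = e^(−E₁/kT) / Z = 0.05024/1.050 = 0.048.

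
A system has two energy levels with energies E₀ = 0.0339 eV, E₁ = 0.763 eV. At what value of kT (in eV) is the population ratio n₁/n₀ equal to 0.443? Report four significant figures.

n₁/n₀ = exp[−(E₁−E₀)/kT] = 0.443.
⇒ (E₁−E₀)/kT = ln(1/0.443) = ln(2.25734) = 0.814187.
kT = 0.7291 eV / 0.814187 = 0.8955 eV.

0.8955 eV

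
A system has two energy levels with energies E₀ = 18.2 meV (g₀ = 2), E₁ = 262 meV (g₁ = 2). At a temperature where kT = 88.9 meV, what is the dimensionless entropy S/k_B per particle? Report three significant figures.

Eᵢ/kT = 0.20472, 2.9471.
Z = Σ gᵢe^(−Eᵢ/kT) = 2·e^(−0.20472) + 2·e^(−2.9471) = 1.6298 + 0.10498 = 1.7348.
⟨E⟩ = Σ EᵢPᵢ = 32.953 meV.
S/k_B = ln Z + ⟨E⟩/kT = ln(1.7348) + 32.953/88.9 = 0.55089 + 0.37067 = 0.922.

0.922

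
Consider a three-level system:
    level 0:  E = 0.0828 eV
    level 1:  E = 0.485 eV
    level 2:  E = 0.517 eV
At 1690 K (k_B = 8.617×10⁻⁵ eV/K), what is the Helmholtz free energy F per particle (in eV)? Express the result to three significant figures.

0.0671 eV

k_BT = 8.617×10⁻⁵ × 1690 K = 0.14563 eV.
Eᵢ/kT = 0.56856, 3.3304, 3.5501.
Z = Σ e^(−Eᵢ/kT) = e^(−0.56856) + e^(−3.3304) + e^(−3.5501) = 0.56634 + 0.035779 + 0.028722 = 0.63084.
F = −kT ln Z = −0.14563 × ln(0.63084) = −0.14563 × -0.46070 = 0.0671 eV.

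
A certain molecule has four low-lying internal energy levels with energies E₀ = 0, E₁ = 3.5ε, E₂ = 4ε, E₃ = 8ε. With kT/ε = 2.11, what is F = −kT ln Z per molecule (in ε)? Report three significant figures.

-0.654 ε

Eᵢ/kT = 0, 1.6588, 1.8957, 3.7915.
Z = Σ e^(−Eᵢ/kT) = e^(−0) + e^(−1.6588) + e^(−1.8957) + e^(−3.7915) = 1.0000 + 0.19037 + 0.15021 + 0.022562 = 1.3631.
F = −kT ln Z = −2.11 × ln(1.3631) = −2.11 × 0.30976 = -0.654 ε.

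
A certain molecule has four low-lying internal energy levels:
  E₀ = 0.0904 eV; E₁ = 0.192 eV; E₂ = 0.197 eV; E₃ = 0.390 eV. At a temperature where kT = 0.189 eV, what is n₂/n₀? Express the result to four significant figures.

n₂/n₀ = exp[−(E₂−E₀)/kT] = exp(−(0.1066 eV)/(0.189 eV)) = exp(-0.564021) = 0.5689.

0.5689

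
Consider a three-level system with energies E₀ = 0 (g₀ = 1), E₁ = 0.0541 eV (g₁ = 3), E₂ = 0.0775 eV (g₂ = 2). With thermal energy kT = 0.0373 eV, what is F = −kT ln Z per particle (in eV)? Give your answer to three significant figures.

Eᵢ/kT = 0, 1.4504, 2.0777.
Z = Σ gᵢe^(−Eᵢ/kT) = 1·e^(−0) + 3·e^(−1.4504) + 2·e^(−2.0777) = 1.0000 + 0.70343 + 0.25044 = 1.9539.
F = −kT ln Z = −0.0373 × ln(1.9539) = −0.0373 × 0.66983 = -0.0250 eV.

-0.0250 eV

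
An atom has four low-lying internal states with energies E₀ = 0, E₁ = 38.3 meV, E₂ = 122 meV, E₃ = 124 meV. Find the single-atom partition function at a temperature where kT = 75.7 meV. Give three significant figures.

Eᵢ/kT = 0, 0.50594, 1.6116, 1.6380.
Z = Σ e^(−Eᵢ/kT) = e^(−0) + e^(−0.50594) + e^(−1.6116) + e^(−1.6380) = 1.0000 + 0.60294 + 0.19957 + 0.19437 = 1.9969.

Z = 2.00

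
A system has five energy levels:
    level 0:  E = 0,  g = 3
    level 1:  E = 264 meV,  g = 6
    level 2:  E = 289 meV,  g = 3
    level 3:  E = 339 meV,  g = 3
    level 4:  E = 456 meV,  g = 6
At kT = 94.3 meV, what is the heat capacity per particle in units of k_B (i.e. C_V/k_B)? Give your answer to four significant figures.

Eᵢ/kT = 0, 2.79958, 3.06469, 3.59491, 4.83563.
Z = Σ gᵢe^(−Eᵢ/kT) = 3·e^(−0) + 6·e^(−2.79958) + 3·e^(−3.06469) + 3·e^(−3.59491) + 6·e^(−4.83563) = 3.00000 + 0.365014 + 0.140005 + 0.0823895 + 0.0476501 = 3.63506.
⟨E⟩ = 51.3014 meV, ⟨E²⟩ = 15545.8 meV².
C_V/k_B = (⟨E²⟩ − ⟨E⟩²)/(kT)² = (15545.8 − 2631.83)/8892.49 = 1.452.

1.452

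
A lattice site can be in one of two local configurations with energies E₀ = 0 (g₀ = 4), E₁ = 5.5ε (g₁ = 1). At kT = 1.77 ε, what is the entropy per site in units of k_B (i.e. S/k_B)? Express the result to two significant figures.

1.4

Eᵢ/kT = 0, 3.107.
Z = Σ gᵢe^(−Eᵢ/kT) = 4·e^(−0) + 1·e^(−3.107) = 4.000 + 0.04473 = 4.045.
⟨E⟩ = Σ EᵢPᵢ = 0.06082 ε.
S/k_B = ln Z + ⟨E⟩/kT = ln(4.045) + 0.06082/1.77 = 1.397 + 0.03436 = 1.4.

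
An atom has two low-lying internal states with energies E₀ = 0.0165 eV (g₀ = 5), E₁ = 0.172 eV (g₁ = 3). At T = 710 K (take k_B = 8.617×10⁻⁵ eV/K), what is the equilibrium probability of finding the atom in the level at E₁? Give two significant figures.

0.045

k_BT = 8.617×10⁻⁵ × 710 K = 0.06118 eV.
Eᵢ/kT = 0.2697, 2.811.
Z = Σ gᵢe^(−Eᵢ/kT) = 5·e^(−0.2697) + 3·e^(−2.811) = 3.818 + 0.1804 = 3.998.
P₁ = g₁ e^(−E₁/kT) / Z = 0.1804/3.998 = 0.045.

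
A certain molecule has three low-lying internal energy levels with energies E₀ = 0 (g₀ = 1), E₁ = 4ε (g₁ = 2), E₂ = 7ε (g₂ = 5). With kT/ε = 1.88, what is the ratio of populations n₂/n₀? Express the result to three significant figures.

0.121

n₂/n₀ = (g₂/g₀) exp[−(E₂−E₀)/kT] = (5/1) × exp(−(7ε)/(1.88ε)) = (5/1) × exp(-3.7234) = 0.121.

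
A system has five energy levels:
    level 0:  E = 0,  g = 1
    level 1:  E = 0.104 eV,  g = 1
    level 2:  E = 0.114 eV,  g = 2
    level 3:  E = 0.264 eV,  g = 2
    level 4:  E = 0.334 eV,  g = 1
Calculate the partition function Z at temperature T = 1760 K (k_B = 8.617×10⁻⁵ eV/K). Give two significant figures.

Z = 2.9

k_BT = 8.617×10⁻⁵ × 1760 K = 0.1517 eV.
Eᵢ/kT = 0, 0.6856, 0.7515, 1.740, 2.202.
Z = Σ gᵢe^(−Eᵢ/kT) = 1·e^(−0) + 1·e^(−0.6856) + 2·e^(−0.7515) + 2·e^(−1.740) + 1·e^(−2.202) = 1.000 + 0.5038 + 0.9433 + 0.3510 + 0.1106 = 2.909.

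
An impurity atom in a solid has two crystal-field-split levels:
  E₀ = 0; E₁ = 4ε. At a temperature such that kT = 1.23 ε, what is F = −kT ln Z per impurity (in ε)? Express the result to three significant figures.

Eᵢ/kT = 0, 3.2520.
Z = Σ e^(−Eᵢ/kT) = e^(−0) + e^(−3.2520) = 1.0000 + 0.038697 = 1.0387.
F = −kT ln Z = −1.23 × ln(1.0387) = −1.23 × 0.037970 = -0.0467 ε.

-0.0467 ε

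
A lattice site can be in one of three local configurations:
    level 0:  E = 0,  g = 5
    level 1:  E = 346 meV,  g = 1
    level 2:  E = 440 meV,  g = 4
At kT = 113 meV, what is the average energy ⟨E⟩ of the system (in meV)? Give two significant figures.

10 meV

Eᵢ/kT = 0, 3.062, 3.894.
Z = Σ gᵢe^(−Eᵢ/kT) = 5·e^(−0) + 1·e^(−3.062) + 4·e^(−3.894) = 5.000 + 0.04679 + 0.08145 = 5.128.
⟨E⟩ = Σ Eᵢ gᵢe^(−Eᵢ/kT) / Z = (0·5.000 + 346·0.04679 + 440·0.08145) / 5.128 = 10 meV.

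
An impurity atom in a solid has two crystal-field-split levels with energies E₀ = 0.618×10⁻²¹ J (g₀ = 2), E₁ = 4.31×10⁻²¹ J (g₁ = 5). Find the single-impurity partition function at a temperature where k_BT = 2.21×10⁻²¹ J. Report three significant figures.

Eᵢ/kT = 0.27964, 1.9502.
Z = Σ gᵢe^(−Eᵢ/kT) = 2·e^(−0.27964) + 5·e^(−1.9502) = 1.5121 + 0.71123 = 2.2233.

Z = 2.22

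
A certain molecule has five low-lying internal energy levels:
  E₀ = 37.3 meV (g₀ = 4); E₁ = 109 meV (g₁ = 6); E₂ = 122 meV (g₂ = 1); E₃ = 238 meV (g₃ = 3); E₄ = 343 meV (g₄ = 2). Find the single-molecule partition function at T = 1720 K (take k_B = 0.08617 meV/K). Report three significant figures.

k_BT = 0.08617 × 1720 K = 148.21 meV.
Eᵢ/kT = 0.25167, 0.73544, 0.82316, 1.6058, 2.3143.
Z = Σ gᵢe^(−Eᵢ/kT) = 4·e^(−0.25167) + 6·e^(−0.73544) + 1·e^(−0.82316) + 3·e^(−1.6058) + 2·e^(−2.3143) = 3.1100 + 2.8758 + 0.43904 + 0.60219 + 0.19767 = 7.2247.

Z = 7.22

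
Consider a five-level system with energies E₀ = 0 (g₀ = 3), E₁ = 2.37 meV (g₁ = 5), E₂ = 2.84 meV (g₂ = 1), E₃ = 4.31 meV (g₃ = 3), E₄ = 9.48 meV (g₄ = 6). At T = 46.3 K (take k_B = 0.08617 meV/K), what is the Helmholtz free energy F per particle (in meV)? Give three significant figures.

k_BT = 0.08617 × 46.3 K = 3.9897 meV.
Eᵢ/kT = 0, 0.59403, 0.71183, 1.0803, 2.3761.
Z = Σ gᵢe^(−Eᵢ/kT) = 3·e^(−0) + 5·e^(−0.59403) + 1·e^(−0.71183) + 3·e^(−1.0803) + 6·e^(−2.3761) = 3.0000 + 2.7605 + 0.49075 + 1.0185 + 0.55747 = 7.8272.
F = −kT ln Z = −3.9897 × ln(7.8272) = −3.9897 × 2.0576 = -8.21 meV.

-8.21 meV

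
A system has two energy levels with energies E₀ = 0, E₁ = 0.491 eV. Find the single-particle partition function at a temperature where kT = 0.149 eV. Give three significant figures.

Eᵢ/kT = 0, 3.2953.
Z = Σ e^(−Eᵢ/kT) = e^(−0) + e^(−3.2953) = 1.0000 + 0.037057 = 1.0371.

Z = 1.04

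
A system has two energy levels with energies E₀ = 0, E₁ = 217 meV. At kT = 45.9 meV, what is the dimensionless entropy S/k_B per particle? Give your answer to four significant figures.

Eᵢ/kT = 0, 4.72767.
Z = Σ e^(−Eᵢ/kT) = e^(−0) + e^(−4.72767) = 1.00000 + 0.00884706 = 1.00885.
⟨E⟩ = Σ EᵢPᵢ = 1.90297 meV.
S/k_B = ln Z + ⟨E⟩/kT = ln(1.00885) + 1.90297/45.9 = 0.00881107 + 0.0414590 = 0.05027.

0.05027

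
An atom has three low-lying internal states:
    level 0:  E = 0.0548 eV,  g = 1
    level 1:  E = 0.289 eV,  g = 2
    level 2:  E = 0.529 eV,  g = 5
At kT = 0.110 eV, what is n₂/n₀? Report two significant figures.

n₂/n₀ = (g₂/g₀) exp[−(E₂−E₀)/kT] = (5/1) × exp(−(0.4742 eV)/(0.110 eV)) = (5/1) × exp(-4.311) = 0.067.

0.067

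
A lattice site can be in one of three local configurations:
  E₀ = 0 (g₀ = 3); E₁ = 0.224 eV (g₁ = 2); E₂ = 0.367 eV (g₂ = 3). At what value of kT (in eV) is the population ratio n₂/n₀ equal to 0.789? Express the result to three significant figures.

1.55 eV

n₂/n₀ = (g₂/g₀) exp[−(E₂−E₀)/kT] = 0.789.
⇒ (E₂−E₀)/kT = ln((3/3)/0.789) = ln(1.2674) = 0.23697.
kT = 0.367 eV / 0.23697 = 1.55 eV.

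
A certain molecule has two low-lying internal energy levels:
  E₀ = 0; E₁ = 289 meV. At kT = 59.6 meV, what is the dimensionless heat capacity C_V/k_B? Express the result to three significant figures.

0.181

Eᵢ/kT = 0, 4.8490.
Z = Σ e^(−Eᵢ/kT) = e^(−0) + e^(−4.8490) = 1.0000 + 0.0078362 = 1.0078.
⟨E⟩ = 2.2471 meV, ⟨E²⟩ = 649.42 meV².
C_V/k_B = (⟨E²⟩ − ⟨E⟩²)/(kT)² = (649.42 − 5.0495)/3552.2 = 0.181.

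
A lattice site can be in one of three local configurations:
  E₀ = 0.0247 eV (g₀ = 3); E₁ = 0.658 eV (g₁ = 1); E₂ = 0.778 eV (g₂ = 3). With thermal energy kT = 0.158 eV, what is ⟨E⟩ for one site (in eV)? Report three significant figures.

0.0348 eV

Eᵢ/kT = 0.15633, 4.1646, 4.9241.
Z = Σ gᵢe^(−Eᵢ/kT) = 3·e^(−0.15633) + 1·e^(−4.1646) + 3·e^(−4.9241) = 2.5658 + 0.015536 + 0.021808 = 2.6031.
⟨E⟩ = Σ Eᵢ gᵢe^(−Eᵢ/kT) / Z = (0.0247·2.5658 + 0.658·0.015536 + 0.778·0.021808) / 2.6031 = 0.0348 eV.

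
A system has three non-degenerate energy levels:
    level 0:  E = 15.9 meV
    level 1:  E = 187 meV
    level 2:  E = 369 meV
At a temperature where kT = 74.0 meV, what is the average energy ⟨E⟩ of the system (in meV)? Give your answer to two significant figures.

34 meV

Eᵢ/kT = 0.2149, 2.527, 4.986.
Z = Σ e^(−Eᵢ/kT) = e^(−0.2149) + e^(−2.527) + e^(−4.986) = 0.8066 + 0.07990 + 0.006833 = 0.8933.
⟨E⟩ = Σ Eᵢ e^(−Eᵢ/kT) / Z = (15.9·0.8066 + 187·0.07990 + 369·0.006833) / 0.8933 = 34 meV.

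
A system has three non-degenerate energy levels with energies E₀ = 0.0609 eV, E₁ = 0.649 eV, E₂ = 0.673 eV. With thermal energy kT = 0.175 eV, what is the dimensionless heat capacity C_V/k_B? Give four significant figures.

0.6722

Eᵢ/kT = 0.348000, 3.70857, 3.84571.
Z = Σ e^(−Eᵢ/kT) = e^(−0.348000) + e^(−3.70857) + e^(−3.84571) = 0.706099 + 0.0245126 + 0.0213712 = 0.751983.
⟨E⟩ = 0.0974662 eV, ⟨E²⟩ = 0.0300847 eV².
C_V/k_B = (⟨E²⟩ − ⟨E⟩²)/(kT)² = (0.0300847 − 0.00949966)/0.0306250 = 0.6722.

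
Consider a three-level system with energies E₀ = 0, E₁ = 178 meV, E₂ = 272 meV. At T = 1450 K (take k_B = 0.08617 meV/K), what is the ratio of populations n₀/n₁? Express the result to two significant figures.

k_BT = 0.08617 × 1450 K = 124.9 meV.
n₀/n₁ = exp[−(E₀−E₁)/kT] = exp(−(-178 meV)/(124.9 meV)) = exp(1.425) = 4.2.

4.2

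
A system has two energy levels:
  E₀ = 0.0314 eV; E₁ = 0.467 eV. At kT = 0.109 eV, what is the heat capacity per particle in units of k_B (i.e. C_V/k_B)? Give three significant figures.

Eᵢ/kT = 0.28807, 4.2844.
Z = Σ e^(−Eᵢ/kT) = e^(−0.28807) + e^(−4.2844) = 0.74971 + 0.013782 = 0.76349.
⟨E⟩ = 0.039263 eV, ⟨E²⟩ = 0.0049050 eV².
C_V/k_B = (⟨E²⟩ − ⟨E⟩²)/(kT)² = (0.0049050 − 0.0015416)/0.011881 = 0.283.

0.283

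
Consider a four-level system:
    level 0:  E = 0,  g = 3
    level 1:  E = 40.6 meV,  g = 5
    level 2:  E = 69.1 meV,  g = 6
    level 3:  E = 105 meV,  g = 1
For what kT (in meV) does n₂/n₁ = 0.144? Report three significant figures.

n₂/n₁ = (g₂/g₁) exp[−(E₂−E₁)/kT] = 0.144.
⇒ (E₂−E₁)/kT = ln((6/5)/0.144) = ln(8.3333) = 2.1203.
kT = 28.5 meV / 2.1203 = 13.4 meV.

13.4 meV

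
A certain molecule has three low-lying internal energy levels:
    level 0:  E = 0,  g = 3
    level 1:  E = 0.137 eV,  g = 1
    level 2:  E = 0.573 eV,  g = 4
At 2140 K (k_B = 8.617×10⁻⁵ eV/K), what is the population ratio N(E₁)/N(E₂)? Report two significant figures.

2.7

k_BT = 8.617×10⁻⁵ × 2140 K = 0.1844 eV.
n₁/n₂ = (g₁/g₂) exp[−(E₁−E₂)/kT] = (1/4) × exp(−(-0.436 eV)/(0.1844 eV)) = (1/4) × exp(2.364) = 2.7.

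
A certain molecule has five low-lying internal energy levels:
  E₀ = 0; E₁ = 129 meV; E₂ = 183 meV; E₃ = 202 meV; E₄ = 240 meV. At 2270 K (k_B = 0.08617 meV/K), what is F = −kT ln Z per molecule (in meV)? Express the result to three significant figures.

-184 meV

k_BT = 0.08617 × 2270 K = 195.61 meV.
Eᵢ/kT = 0, 0.65948, 0.93553, 1.0327, 1.2269.
Z = Σ e^(−Eᵢ/kT) = e^(−0) + e^(−0.65948) + e^(−0.93553) + e^(−1.0327) + e^(−1.2269) = 1.0000 + 0.51712 + 0.39238 + 0.35604 + 0.29320 = 2.5587.
F = −kT ln Z = −195.61 × ln(2.5587) = −195.61 × 0.93950 = -184 meV.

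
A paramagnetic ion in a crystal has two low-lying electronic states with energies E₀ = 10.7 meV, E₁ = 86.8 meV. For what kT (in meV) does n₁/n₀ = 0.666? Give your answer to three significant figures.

n₁/n₀ = exp[−(E₁−E₀)/kT] = 0.666.
⇒ (E₁−E₀)/kT = ln(1/0.666) = ln(1.5015) = 0.40646.
kT = 76.1 meV / 0.40646 = 187 meV.

187 meV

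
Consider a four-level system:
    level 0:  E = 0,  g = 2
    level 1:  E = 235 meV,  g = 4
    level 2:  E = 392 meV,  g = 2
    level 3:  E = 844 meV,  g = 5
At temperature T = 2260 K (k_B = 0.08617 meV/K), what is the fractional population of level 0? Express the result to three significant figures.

0.567

k_BT = 0.08617 × 2260 K = 194.74 meV.
Eᵢ/kT = 0, 1.2067, 2.0129, 4.3340.
Z = Σ gᵢe^(−Eᵢ/kT) = 2·e^(−0) + 4·e^(−1.2067) + 2·e^(−2.0129) + 5·e^(−4.3340) = 2.0000 + 1.1967 + 0.26720 + 0.065575 = 3.5295.
P₀ = g₀ e^(−E₀/kT) / Z = 2.0000/3.5295 = 0.567.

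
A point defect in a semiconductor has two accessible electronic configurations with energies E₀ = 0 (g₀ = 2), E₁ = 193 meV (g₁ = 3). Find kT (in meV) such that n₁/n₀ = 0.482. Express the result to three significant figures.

170 meV

n₁/n₀ = (g₁/g₀) exp[−(E₁−E₀)/kT] = 0.482.
⇒ (E₁−E₀)/kT = ln((3/2)/0.482) = ln(3.1120) = 1.1353.
kT = 193 meV / 1.1353 = 170 meV.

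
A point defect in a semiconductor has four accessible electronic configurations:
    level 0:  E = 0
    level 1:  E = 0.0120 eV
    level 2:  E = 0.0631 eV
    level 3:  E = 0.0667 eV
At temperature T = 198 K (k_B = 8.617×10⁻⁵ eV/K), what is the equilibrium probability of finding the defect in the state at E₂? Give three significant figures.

0.0161

k_BT = 8.617×10⁻⁵ × 198 K = 0.017062 eV.
Eᵢ/kT = 0, 0.70332, 3.6983, 3.9093.
Z = Σ e^(−Eᵢ/kT) = e^(−0) + e^(−0.70332) + e^(−3.6983) + e^(−3.9093) = 1.0000 + 0.49494 + 0.024766 + 0.020055 = 1.5398.
P₂ = e^(−E₂/kT) / Z = 0.024766/1.5398 = 0.0161.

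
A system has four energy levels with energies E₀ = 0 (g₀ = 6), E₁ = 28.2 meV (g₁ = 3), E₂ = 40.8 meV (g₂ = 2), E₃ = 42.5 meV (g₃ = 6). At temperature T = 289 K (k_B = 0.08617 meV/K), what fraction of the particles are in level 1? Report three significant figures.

k_BT = 0.08617 × 289 K = 24.903 meV.
Eᵢ/kT = 0, 1.1324, 1.6384, 1.7066.
Z = Σ gᵢe^(−Eᵢ/kT) = 6·e^(−0) + 3·e^(−1.1324) + 2·e^(−1.6384) + 6·e^(−1.7066) = 6.0000 + 0.96678 + 0.38858 + 1.0889 = 8.4443.
P₁ = g₁ e^(−E₁/kT) / Z = 0.96678/8.4443 = 0.114.

0.114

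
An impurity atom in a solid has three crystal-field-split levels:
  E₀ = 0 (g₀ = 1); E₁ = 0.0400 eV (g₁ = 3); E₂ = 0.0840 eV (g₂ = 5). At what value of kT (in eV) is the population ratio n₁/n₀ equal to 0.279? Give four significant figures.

0.01684 eV

n₁/n₀ = (g₁/g₀) exp[−(E₁−E₀)/kT] = 0.279.
⇒ (E₁−E₀)/kT = ln((3/1)/0.279) = ln(10.7527) = 2.37516.
kT = 0.0400 eV / 2.37516 = 0.01684 eV.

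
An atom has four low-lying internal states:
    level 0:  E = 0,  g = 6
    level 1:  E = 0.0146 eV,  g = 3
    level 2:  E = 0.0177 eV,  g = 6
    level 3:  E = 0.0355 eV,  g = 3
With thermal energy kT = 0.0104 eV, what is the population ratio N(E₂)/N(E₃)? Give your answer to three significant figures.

11.1

n₂/n₃ = (g₂/g₃) exp[−(E₂−E₃)/kT] = (6/3) × exp(−(-0.0178 eV)/(0.0104 eV)) = (6/3) × exp(1.7115) = 11.1.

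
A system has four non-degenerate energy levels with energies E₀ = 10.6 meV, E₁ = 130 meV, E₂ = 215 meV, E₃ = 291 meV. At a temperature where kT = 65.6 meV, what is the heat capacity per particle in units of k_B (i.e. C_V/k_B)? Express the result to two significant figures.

0.84

Eᵢ/kT = 0.1616, 1.982, 3.277, 4.436.
Z = Σ e^(−Eᵢ/kT) = e^(−0.1616) + e^(−1.982) + e^(−3.277) + e^(−4.436) = 0.8508 + 0.1378 + 0.03774 + 0.01184 = 1.038.
⟨E⟩ = 37.08 meV, ⟨E²⟩ = 4982 meV².
C_V/k_B = (⟨E²⟩ − ⟨E⟩²)/(kT)² = (4982 − 1375)/4303 = 0.84.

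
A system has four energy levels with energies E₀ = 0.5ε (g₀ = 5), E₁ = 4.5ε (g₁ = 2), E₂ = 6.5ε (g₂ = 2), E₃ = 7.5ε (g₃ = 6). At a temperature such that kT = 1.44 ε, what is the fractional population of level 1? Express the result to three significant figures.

Eᵢ/kT = 0.34722, 3.1250, 4.5139, 5.2083.
Z = Σ gᵢe^(−Eᵢ/kT) = 5·e^(−0.34722) + 2·e^(−3.1250) + 2·e^(−4.5139) + 6·e^(−5.2083) = 3.5332 + 0.087874 + 0.021911 + 0.032826 = 3.6758.
P₁ = g₁ e^(−E₁/kT) / Z = 0.087874/3.6758 = 0.0239.

0.0239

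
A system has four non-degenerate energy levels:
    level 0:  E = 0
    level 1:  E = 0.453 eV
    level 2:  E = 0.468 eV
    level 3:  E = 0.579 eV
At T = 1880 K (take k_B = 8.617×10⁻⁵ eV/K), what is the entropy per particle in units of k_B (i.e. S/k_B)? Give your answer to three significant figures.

0.512

k_BT = 8.617×10⁻⁵ × 1880 K = 0.16200 eV.
Eᵢ/kT = 0, 2.7963, 2.8889, 3.5741.
Z = Σ e^(−Eᵢ/kT) = e^(−0) + e^(−2.7963) + e^(−2.8889) + e^(−3.5741) = 1.0000 + 0.061035 + 0.055637 + 0.028041 = 1.1447.
⟨E⟩ = Σ EᵢPᵢ = 0.061084 eV.
S/k_B = ln Z + ⟨E⟩/kT = ln(1.1447) + 0.061084/0.16200 = 0.13514 + 0.37706 = 0.512.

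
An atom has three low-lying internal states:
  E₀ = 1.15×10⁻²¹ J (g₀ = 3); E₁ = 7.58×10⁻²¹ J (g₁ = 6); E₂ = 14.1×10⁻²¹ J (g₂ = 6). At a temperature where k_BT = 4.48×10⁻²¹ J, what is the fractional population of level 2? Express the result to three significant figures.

0.0700

Eᵢ/kT = 0.25670, 1.6920, 3.1473.
Z = Σ gᵢe^(−Eᵢ/kT) = 3·e^(−0.25670) + 6·e^(−1.6920) + 6·e^(−3.1473) = 2.3208 + 1.1049 + 0.25781 = 3.6835.
P₂ = g₂ e^(−E₂/kT) / Z = 0.25781/3.6835 = 0.0700.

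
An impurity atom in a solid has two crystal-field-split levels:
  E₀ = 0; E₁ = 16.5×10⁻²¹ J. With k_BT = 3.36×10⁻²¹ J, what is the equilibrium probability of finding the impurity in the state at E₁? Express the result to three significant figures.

Eᵢ/kT = 0, 4.9107.
Z = Σ e^(−Eᵢ/kT) = e^(−0) + e^(−4.9107) = 1.0000 + 0.0073673 = 1.0074.
P₁ = e^(−E₁/kT) / Z = 0.0073673/1.0074 = 0.00731.

0.00731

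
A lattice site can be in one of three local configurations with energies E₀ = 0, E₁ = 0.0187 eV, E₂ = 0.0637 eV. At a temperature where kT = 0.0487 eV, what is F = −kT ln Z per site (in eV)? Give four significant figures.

-0.03256 eV

Eᵢ/kT = 0, 0.383984, 1.30801.
Z = Σ e^(−Eᵢ/kT) = e^(−0) + e^(−0.383984) + e^(−1.30801) = 1.00000 + 0.681142 + 0.270358 = 1.95150.
F = −kT ln Z = −0.0487 × ln(1.95150) = −0.0487 × 0.668598 = -0.03256 eV.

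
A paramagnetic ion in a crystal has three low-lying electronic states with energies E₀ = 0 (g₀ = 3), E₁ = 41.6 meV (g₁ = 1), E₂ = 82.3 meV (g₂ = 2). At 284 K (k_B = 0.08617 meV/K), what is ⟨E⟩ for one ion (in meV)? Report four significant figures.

k_BT = 0.08617 × 284 K = 24.4723 meV.
Eᵢ/kT = 0, 1.69988, 3.36299.
Z = Σ gᵢe^(−Eᵢ/kT) = 3·e^(−0) + 1·e^(−1.69988) + 2·e^(−3.36299) = 3.00000 + 0.182705 + 0.0692631 = 3.25197.
⟨E⟩ = Σ Eᵢ gᵢe^(−Eᵢ/kT) / Z = (0·3.00000 + 41.6·0.182705 + 82.3·0.0692631) / 3.25197 = 4.090 meV.

4.090 meV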